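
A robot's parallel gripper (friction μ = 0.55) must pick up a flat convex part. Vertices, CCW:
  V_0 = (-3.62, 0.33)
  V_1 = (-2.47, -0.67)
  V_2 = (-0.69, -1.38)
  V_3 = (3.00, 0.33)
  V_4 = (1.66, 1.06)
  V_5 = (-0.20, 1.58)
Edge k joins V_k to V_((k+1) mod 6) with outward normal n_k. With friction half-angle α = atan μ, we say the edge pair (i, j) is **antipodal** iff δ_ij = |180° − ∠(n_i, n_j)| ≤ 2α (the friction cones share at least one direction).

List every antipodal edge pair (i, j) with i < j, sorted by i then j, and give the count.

α = atan 0.55 = 28.81°;  2α = 57.62°
n_0 = (-0.6562, -0.7546)
n_1 = (-0.3705, -0.9288)
n_2 = (+0.4205, -0.9073)
n_3 = (+0.4784, +0.8781)
n_4 = (+0.2692, +0.9631)
n_5 = (-0.3433, +0.9392)
  (0,1): δ = 160.74°  ·
  (0,2): δ = 114.13°  ·
  (0,3): δ = 12.43°  ✓
  (0,4): δ = 25.39°  ✓
  (0,5): δ = 61.09°  ·
  (1,2): δ = 133.39°  ·
  (1,3): δ = 6.83°  ✓
  (1,4): δ = 6.13°  ✓
  (1,5): δ = 41.82°  ✓
  (2,3): δ = 53.44°  ✓
  (2,4): δ = 40.48°  ✓
  (2,5): δ = 4.79°  ✓
  (3,4): δ = 167.04°  ·
  (3,5): δ = 131.34°  ·
  (4,5): δ = 144.30°  ·
antipodal pairs: 8

count = 8; pairs: (0,3), (0,4), (1,3), (1,4), (1,5), (2,3), (2,4), (2,5)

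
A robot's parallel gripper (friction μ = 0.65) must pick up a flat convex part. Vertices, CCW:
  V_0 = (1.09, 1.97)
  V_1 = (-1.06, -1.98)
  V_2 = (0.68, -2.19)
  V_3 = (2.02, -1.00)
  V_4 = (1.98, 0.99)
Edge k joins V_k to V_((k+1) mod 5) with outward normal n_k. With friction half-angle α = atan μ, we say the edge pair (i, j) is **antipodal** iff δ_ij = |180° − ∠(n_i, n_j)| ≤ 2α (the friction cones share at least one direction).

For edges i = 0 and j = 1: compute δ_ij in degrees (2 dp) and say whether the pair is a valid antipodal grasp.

α = atan 0.65 = 33.02°;  2α = 66.05°
edge 0: e_0 = (-2.15, -3.95);  n_0 = (-0.8783, +0.4781)
edge 1: e_1 = (+1.74, -0.21);  n_1 = (-0.1198, -0.9928)
∠(n_0, n_1) = 111.68°
δ = |180° − 111.68°| = 68.32°
68.32° > 2α = 66.05°  →  invalid

δ = 68.32°, invalid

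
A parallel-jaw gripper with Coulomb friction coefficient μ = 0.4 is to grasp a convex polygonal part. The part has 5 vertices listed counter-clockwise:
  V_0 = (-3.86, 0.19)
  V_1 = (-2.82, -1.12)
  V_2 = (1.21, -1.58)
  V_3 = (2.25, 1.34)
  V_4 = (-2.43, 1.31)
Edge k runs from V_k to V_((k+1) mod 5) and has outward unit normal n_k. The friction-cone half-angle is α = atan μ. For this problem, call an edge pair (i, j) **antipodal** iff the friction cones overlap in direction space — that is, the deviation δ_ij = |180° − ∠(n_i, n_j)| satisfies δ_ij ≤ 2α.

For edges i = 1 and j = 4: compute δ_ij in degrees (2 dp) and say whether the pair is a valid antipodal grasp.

α = atan 0.4 = 21.80°;  2α = 43.60°
edge 1: e_1 = (+4.03, -0.46);  n_1 = (-0.1134, -0.9935)
edge 4: e_4 = (-1.43, -1.12);  n_4 = (-0.6166, +0.7873)
∠(n_1, n_4) = 135.42°
δ = |180° − 135.42°| = 44.58°
44.58° > 2α = 43.60°  →  invalid

δ = 44.58°, invalid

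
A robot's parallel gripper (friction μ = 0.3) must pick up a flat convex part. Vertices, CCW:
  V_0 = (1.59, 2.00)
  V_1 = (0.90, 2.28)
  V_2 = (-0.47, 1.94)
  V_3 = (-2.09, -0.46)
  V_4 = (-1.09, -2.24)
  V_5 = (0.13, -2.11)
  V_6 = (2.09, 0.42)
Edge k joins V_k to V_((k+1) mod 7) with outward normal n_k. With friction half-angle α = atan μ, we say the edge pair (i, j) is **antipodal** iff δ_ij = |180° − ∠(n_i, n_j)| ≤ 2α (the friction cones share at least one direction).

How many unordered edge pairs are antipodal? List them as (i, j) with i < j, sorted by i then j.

α = atan 0.3 = 16.70°;  2α = 33.40°
n_0 = (+0.3760, +0.9266)
n_1 = (-0.2409, +0.9706)
n_2 = (-0.8288, +0.5595)
n_3 = (-0.8718, -0.4898)
n_4 = (+0.1060, -0.9944)
n_5 = (+0.7905, -0.6124)
n_6 = (+0.9534, +0.3017)
  (0,1): δ = 143.98°  ·
  (0,2): δ = 101.93°  ·
  (0,3): δ = 38.59°  ·
  (0,4): δ = 28.17°  ✓
  (0,5): δ = 74.32°  ·
  (0,6): δ = 129.65°  ·
  (1,2): δ = 137.96°  ·
  (1,3): δ = 74.61°  ·
  (1,4): δ = 7.86°  ✓
  (1,5): δ = 38.30°  ·
  (1,6): δ = 93.62°  ·
  (2,3): δ = 116.65°  ·
  (2,4): δ = 49.90°  ·
  (2,5): δ = 3.75°  ✓
  (2,6): δ = 51.58°  ·
  (3,4): δ = 113.24°  ·
  (3,5): δ = 67.09°  ·
  (3,6): δ = 11.77°  ✓
  (4,5): δ = 133.85°  ·
  (4,6): δ = 78.52°  ·
  (5,6): δ = 124.67°  ·
antipodal pairs: 4

count = 4; pairs: (0,4), (1,4), (2,5), (3,6)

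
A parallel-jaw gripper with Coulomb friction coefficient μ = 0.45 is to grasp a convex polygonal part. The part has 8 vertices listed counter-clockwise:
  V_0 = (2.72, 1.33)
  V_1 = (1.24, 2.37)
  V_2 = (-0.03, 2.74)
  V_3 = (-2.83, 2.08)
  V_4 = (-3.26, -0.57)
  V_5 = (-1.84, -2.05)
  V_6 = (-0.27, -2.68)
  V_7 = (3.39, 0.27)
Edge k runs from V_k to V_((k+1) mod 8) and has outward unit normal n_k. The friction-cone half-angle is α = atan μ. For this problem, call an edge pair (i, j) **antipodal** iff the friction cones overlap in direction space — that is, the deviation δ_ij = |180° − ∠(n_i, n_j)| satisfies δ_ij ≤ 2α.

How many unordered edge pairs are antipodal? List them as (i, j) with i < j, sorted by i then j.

α = atan 0.45 = 24.23°;  2α = 48.46°
n_0 = (+0.5749, +0.8182)
n_1 = (+0.2797, +0.9601)
n_2 = (-0.2294, +0.9733)
n_3 = (-0.9871, +0.1602)
n_4 = (-0.7216, -0.6923)
n_5 = (-0.3724, -0.9281)
n_6 = (+0.6275, -0.7786)
n_7 = (+0.8453, +0.5343)
  (0,1): δ = 161.15°  ·
  (0,2): δ = 131.64°  ·
  (0,3): δ = 64.12°  ·
  (0,4): δ = 11.09°  ✓
  (0,5): δ = 13.23°  ✓
  (0,6): δ = 73.97°  ·
  (0,7): δ = 157.39°  ·
  (1,2): δ = 150.49°  ·
  (1,3): δ = 82.97°  ·
  (1,4): δ = 29.94°  ✓
  (1,5): δ = 5.62°  ✓
  (1,6): δ = 55.11°  ·
  (1,7): δ = 138.54°  ·
  (2,3): δ = 112.48°  ·
  (2,4): δ = 59.45°  ·
  (2,5): δ = 35.13°  ✓
  (2,6): δ = 25.61°  ✓
  (2,7): δ = 109.03°  ·
  (3,4): δ = 126.97°  ·
  (3,5): δ = 102.65°  ·
  (3,6): δ = 41.91°  ✓
  (3,7): δ = 41.51°  ✓
  (4,5): δ = 155.68°  ·
  (4,6): δ = 94.95°  ·
  (4,7): δ = 11.52°  ✓
  (5,6): δ = 119.27°  ·
  (5,7): δ = 35.84°  ✓
  (6,7): δ = 96.57°  ·
antipodal pairs: 10

count = 10; pairs: (0,4), (0,5), (1,4), (1,5), (2,5), (2,6), (3,6), (3,7), (4,7), (5,7)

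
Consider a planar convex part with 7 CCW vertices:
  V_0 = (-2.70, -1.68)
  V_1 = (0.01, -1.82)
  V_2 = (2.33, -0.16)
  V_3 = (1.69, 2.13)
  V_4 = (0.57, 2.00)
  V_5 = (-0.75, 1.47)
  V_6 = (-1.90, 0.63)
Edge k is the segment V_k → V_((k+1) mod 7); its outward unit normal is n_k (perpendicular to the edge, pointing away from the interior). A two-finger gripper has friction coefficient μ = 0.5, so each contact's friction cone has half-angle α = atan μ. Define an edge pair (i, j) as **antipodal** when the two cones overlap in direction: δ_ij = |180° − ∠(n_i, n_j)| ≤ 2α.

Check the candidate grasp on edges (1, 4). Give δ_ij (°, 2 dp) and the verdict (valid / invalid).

δ = 13.71°, valid

α = atan 0.5 = 26.57°;  2α = 53.13°
edge 1: e_1 = (+2.32, +1.66);  n_1 = (+0.5819, -0.8133)
edge 4: e_4 = (-1.32, -0.53);  n_4 = (-0.3726, +0.9280)
∠(n_1, n_4) = 166.29°
δ = |180° − 166.29°| = 13.71°
13.71° ≤ 2α = 53.13°  →  valid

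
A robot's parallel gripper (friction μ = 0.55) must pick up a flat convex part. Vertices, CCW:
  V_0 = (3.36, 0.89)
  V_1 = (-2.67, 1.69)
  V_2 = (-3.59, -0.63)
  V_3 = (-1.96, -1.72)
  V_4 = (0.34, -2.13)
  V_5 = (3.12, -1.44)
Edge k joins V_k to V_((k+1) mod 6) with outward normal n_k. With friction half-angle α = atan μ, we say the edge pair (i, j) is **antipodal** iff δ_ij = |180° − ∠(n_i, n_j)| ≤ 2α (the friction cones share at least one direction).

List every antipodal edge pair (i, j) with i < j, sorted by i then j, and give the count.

count = 5; pairs: (0,2), (0,3), (0,4), (1,4), (1,5)

α = atan 0.55 = 28.81°;  2α = 57.62°
n_0 = (+0.1315, +0.9913)
n_1 = (-0.9296, +0.3686)
n_2 = (-0.5559, -0.8313)
n_3 = (-0.1755, -0.9845)
n_4 = (+0.2409, -0.9706)
n_5 = (+0.9947, -0.1025)
  (0,1): δ = 104.07°  ·
  (0,2): δ = 26.21°  ✓
  (0,3): δ = 2.55°  ✓
  (0,4): δ = 21.50°  ✓
  (0,5): δ = 91.68°  ·
  (1,2): δ = 102.14°  ·
  (1,3): δ = 78.48°  ·
  (1,4): δ = 54.43°  ✓
  (1,5): δ = 15.75°  ✓
  (2,3): δ = 156.34°  ·
  (2,4): δ = 132.29°  ·
  (2,5): δ = 62.11°  ·
  (3,4): δ = 155.95°  ·
  (3,5): δ = 85.77°  ·
  (4,5): δ = 109.82°  ·
antipodal pairs: 5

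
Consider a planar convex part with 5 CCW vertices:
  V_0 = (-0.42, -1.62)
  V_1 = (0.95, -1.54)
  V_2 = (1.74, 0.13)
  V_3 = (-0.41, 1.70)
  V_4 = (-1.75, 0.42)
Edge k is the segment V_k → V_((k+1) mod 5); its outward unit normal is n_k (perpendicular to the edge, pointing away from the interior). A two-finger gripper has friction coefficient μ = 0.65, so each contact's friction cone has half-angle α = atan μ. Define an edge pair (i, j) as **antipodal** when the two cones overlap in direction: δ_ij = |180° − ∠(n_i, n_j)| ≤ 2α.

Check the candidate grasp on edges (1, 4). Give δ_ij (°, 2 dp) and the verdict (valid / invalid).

α = atan 0.65 = 33.02°;  2α = 66.05°
edge 1: e_1 = (+0.79, +1.67);  n_1 = (+0.9040, -0.4276)
edge 4: e_4 = (+1.33, -2.04);  n_4 = (-0.8377, -0.5461)
∠(n_1, n_4) = 121.58°
δ = |180° − 121.58°| = 58.42°
58.42° ≤ 2α = 66.05°  →  valid

δ = 58.42°, valid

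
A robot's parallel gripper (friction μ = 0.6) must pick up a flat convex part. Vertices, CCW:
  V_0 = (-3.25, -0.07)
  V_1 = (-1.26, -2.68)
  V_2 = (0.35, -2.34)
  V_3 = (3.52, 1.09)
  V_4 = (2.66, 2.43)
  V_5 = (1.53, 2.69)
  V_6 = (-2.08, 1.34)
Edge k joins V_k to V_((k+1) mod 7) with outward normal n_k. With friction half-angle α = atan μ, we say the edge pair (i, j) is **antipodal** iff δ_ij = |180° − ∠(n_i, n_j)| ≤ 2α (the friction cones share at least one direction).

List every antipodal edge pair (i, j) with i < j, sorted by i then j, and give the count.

count = 8; pairs: (0,3), (0,4), (1,4), (1,5), (1,6), (2,4), (2,5), (2,6)

α = atan 0.6 = 30.96°;  2α = 61.93°
n_0 = (-0.7952, -0.6063)
n_1 = (+0.2066, -0.9784)
n_2 = (+0.7344, -0.6787)
n_3 = (+0.8416, +0.5401)
n_4 = (+0.2242, +0.9745)
n_5 = (-0.3503, +0.9366)
n_6 = (-0.7696, +0.6386)
  (0,1): δ = 115.40°  ·
  (0,2): δ = 80.07°  ·
  (0,3): δ = 4.63°  ✓
  (0,4): δ = 39.72°  ✓
  (0,5): δ = 73.18°  ·
  (0,6): δ = 102.99°  ·
  (1,2): δ = 144.67°  ·
  (1,3): δ = 69.23°  ·
  (1,4): δ = 24.88°  ✓
  (1,5): δ = 8.58°  ✓
  (1,6): δ = 38.39°  ✓
  (2,3): δ = 104.56°  ·
  (2,4): δ = 60.21°  ✓
  (2,5): δ = 26.75°  ✓
  (2,6): δ = 3.06°  ✓
  (3,4): δ = 135.65°  ·
  (3,5): δ = 102.19°  ·
  (3,6): δ = 72.38°  ·
  (4,5): δ = 146.54°  ·
  (4,6): δ = 116.73°  ·
  (5,6): δ = 150.19°  ·
antipodal pairs: 8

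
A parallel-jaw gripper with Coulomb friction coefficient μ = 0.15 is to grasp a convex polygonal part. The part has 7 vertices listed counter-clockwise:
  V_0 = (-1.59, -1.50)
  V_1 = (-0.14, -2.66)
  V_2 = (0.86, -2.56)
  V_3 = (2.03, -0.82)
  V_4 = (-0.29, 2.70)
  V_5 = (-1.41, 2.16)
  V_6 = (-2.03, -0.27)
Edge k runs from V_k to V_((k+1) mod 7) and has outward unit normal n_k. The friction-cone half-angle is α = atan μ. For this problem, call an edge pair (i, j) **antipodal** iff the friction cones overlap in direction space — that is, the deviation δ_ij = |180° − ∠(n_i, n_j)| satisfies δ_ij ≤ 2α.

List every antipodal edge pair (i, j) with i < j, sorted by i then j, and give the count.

count = 1; pairs: (3,6)

α = atan 0.15 = 8.53°;  2α = 17.06°
n_0 = (-0.6247, -0.7809)
n_1 = (+0.0995, -0.9950)
n_2 = (+0.8298, -0.5580)
n_3 = (+0.8350, +0.5503)
n_4 = (-0.4343, +0.9008)
n_5 = (-0.9690, +0.2472)
n_6 = (-0.9416, -0.3368)
  (0,1): δ = 135.63°  ·
  (0,2): δ = 85.26°  ·
  (0,3): δ = 17.95°  ·
  (0,4): δ = 64.40°  ·
  (0,5): δ = 114.35°  ·
  (0,6): δ = 148.34°  ·
  (1,2): δ = 129.63°  ·
  (1,3): δ = 62.32°  ·
  (1,4): δ = 20.03°  ·
  (1,5): δ = 69.98°  ·
  (1,6): δ = 103.97°  ·
  (2,3): δ = 112.69°  ·
  (2,4): δ = 30.34°  ·
  (2,5): δ = 19.60°  ·
  (2,6): δ = 53.60°  ·
  (3,4): δ = 97.65°  ·
  (3,5): δ = 47.70°  ·
  (3,6): δ = 13.71°  ✓
  (4,5): δ = 130.05°  ·
  (4,6): δ = 96.06°  ·
  (5,6): δ = 146.00°  ·
antipodal pairs: 1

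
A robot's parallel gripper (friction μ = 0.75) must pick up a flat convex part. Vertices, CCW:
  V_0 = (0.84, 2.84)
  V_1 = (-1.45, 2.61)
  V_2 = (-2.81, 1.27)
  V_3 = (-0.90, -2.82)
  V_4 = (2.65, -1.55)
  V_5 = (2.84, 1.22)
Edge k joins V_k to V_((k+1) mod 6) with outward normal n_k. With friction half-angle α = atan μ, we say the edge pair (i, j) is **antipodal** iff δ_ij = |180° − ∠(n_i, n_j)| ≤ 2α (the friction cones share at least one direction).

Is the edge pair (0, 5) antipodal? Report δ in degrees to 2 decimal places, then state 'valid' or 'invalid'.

α = atan 0.75 = 36.87°;  2α = 73.74°
edge 0: e_0 = (-2.29, -0.23);  n_0 = (-0.0999, +0.9950)
edge 5: e_5 = (-2.00, +1.62);  n_5 = (+0.6294, +0.7771)
∠(n_0, n_5) = 44.74°
δ = |180° − 44.74°| = 135.26°
135.26° > 2α = 73.74°  →  invalid

δ = 135.26°, invalid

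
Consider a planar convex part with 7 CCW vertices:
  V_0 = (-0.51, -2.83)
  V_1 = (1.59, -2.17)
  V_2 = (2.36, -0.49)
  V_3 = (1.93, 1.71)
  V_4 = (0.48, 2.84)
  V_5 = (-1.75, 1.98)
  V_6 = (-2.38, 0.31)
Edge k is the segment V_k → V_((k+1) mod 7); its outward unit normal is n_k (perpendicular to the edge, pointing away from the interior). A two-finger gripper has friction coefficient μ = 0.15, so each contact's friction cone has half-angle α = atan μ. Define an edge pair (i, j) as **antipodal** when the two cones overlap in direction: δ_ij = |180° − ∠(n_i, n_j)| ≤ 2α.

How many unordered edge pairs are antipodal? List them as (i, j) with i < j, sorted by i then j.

α = atan 0.15 = 8.53°;  2α = 17.06°
n_0 = (+0.2998, -0.9540)
n_1 = (+0.9091, -0.4167)
n_2 = (+0.9814, +0.1918)
n_3 = (+0.6147, +0.7888)
n_4 = (-0.3598, +0.9330)
n_5 = (-0.9356, +0.3530)
n_6 = (-0.8592, -0.5117)
  (0,1): δ = 132.07°  ·
  (0,2): δ = 96.39°  ·
  (0,3): δ = 55.38°  ·
  (0,4): δ = 3.64°  ✓
  (0,5): δ = 51.88°  ·
  (0,6): δ = 103.33°  ·
  (1,2): δ = 144.32°  ·
  (1,3): δ = 103.31°  ·
  (1,4): δ = 44.29°  ·
  (1,5): δ = 3.95°  ✓
  (1,6): δ = 55.40°  ·
  (2,3): δ = 138.99°  ·
  (2,4): δ = 79.97°  ·
  (2,5): δ = 31.73°  ·
  (2,6): δ = 19.72°  ·
  (3,4): δ = 120.98°  ·
  (3,5): δ = 72.74°  ·
  (3,6): δ = 21.29°  ·
  (4,5): δ = 131.76°  ·
  (4,6): δ = 80.31°  ·
  (5,6): δ = 128.56°  ·
antipodal pairs: 2

count = 2; pairs: (0,4), (1,5)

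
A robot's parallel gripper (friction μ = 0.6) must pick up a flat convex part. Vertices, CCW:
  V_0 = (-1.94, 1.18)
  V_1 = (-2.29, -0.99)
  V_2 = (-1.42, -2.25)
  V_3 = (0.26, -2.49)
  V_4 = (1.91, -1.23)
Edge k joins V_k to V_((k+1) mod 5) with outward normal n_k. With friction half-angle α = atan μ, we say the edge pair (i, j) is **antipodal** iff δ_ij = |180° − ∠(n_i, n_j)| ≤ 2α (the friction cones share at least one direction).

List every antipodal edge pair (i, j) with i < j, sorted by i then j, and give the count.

α = atan 0.6 = 30.96°;  2α = 61.93°
n_0 = (-0.9872, +0.1592)
n_1 = (-0.8229, -0.5682)
n_2 = (-0.1414, -0.9899)
n_3 = (+0.6069, -0.7948)
n_4 = (+0.5306, +0.8476)
  (0,1): δ = 136.21°  ·
  (0,2): δ = 88.97°  ·
  (0,3): δ = 43.47°  ✓
  (0,4): δ = 67.12°  ·
  (1,2): δ = 132.75°  ·
  (1,3): δ = 87.26°  ·
  (1,4): δ = 23.33°  ✓
  (2,3): δ = 134.50°  ·
  (2,4): δ = 23.92°  ✓
  (3,4): δ = 69.41°  ·
antipodal pairs: 3

count = 3; pairs: (0,3), (1,4), (2,4)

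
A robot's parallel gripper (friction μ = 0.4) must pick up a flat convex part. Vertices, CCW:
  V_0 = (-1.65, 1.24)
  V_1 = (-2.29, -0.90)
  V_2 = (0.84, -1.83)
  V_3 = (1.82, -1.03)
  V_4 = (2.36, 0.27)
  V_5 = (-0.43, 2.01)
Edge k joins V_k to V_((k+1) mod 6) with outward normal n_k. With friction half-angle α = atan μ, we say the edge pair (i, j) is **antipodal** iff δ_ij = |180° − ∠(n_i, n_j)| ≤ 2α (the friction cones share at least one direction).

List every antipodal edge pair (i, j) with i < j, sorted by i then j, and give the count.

count = 5; pairs: (0,2), (0,3), (1,4), (2,5), (3,5)

α = atan 0.4 = 21.80°;  2α = 43.60°
n_0 = (-0.9581, +0.2865)
n_1 = (-0.2848, -0.9586)
n_2 = (+0.6324, -0.7747)
n_3 = (+0.9235, -0.3836)
n_4 = (+0.5292, +0.8485)
n_5 = (-0.5337, +0.8457)
  (0,1): δ = 89.90°  ·
  (0,2): δ = 34.12°  ✓
  (0,3): δ = 5.91°  ✓
  (0,4): δ = 74.70°  ·
  (0,5): δ = 138.91°  ·
  (1,2): δ = 124.23°  ·
  (1,3): δ = 96.01°  ·
  (1,4): δ = 15.40°  ✓
  (1,5): δ = 48.81°  ·
  (2,3): δ = 151.78°  ·
  (2,4): δ = 71.18°  ·
  (2,5): δ = 6.97°  ✓
  (3,4): δ = 99.39°  ·
  (3,5): δ = 35.18°  ✓
  (4,5): δ = 115.79°  ·
antipodal pairs: 5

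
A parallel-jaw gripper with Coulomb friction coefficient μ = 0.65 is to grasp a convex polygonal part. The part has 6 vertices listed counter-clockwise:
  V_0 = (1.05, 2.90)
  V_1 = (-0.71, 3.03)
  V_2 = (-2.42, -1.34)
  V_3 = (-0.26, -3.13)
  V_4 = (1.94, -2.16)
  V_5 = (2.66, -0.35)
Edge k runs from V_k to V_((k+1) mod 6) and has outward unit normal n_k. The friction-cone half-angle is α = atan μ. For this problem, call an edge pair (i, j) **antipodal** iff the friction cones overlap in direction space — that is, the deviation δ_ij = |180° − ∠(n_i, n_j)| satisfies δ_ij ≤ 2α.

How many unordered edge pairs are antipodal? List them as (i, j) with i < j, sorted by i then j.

α = atan 0.65 = 33.02°;  2α = 66.05°
n_0 = (+0.0737, +0.9973)
n_1 = (-0.9312, +0.3644)
n_2 = (-0.6381, -0.7700)
n_3 = (+0.4034, -0.9150)
n_4 = (+0.9292, -0.3696)
n_5 = (+0.8961, +0.4439)
  (0,1): δ = 107.15°  ·
  (0,2): δ = 35.42°  ✓
  (0,3): δ = 28.02°  ✓
  (0,4): δ = 72.53°  ·
  (0,5): δ = 120.58°  ·
  (1,2): δ = 108.28°  ·
  (1,3): δ = 44.84°  ✓
  (1,4): δ = 0.32°  ✓
  (1,5): δ = 47.72°  ✓
  (2,3): δ = 116.56°  ·
  (2,4): δ = 72.04°  ·
  (2,5): δ = 24.00°  ✓
  (3,4): δ = 135.49°  ·
  (3,5): δ = 87.44°  ·
  (4,5): δ = 131.95°  ·
antipodal pairs: 6

count = 6; pairs: (0,2), (0,3), (1,3), (1,4), (1,5), (2,5)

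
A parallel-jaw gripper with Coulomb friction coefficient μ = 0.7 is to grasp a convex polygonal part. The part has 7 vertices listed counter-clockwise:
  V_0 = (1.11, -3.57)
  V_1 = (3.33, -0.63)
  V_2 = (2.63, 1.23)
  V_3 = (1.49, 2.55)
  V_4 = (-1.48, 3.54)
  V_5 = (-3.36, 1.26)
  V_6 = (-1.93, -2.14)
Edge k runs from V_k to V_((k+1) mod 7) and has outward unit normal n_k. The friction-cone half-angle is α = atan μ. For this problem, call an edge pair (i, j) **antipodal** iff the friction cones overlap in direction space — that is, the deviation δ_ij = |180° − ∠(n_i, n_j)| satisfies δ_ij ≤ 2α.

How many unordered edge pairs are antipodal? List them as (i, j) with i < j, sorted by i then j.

α = atan 0.7 = 34.99°;  2α = 69.98°
n_0 = (+0.7980, -0.6026)
n_1 = (+0.9359, +0.3522)
n_2 = (+0.7568, +0.6536)
n_3 = (+0.3162, +0.9487)
n_4 = (-0.7715, +0.6362)
n_5 = (-0.9218, -0.3877)
n_6 = (-0.4257, -0.9049)
  (0,1): δ = 122.32°  ·
  (0,2): δ = 102.13°  ·
  (0,3): δ = 71.38°  ·
  (0,4): δ = 2.45°  ✓
  (0,5): δ = 59.87°  ✓
  (0,6): δ = 101.86°  ·
  (1,2): δ = 159.81°  ·
  (1,3): δ = 129.06°  ·
  (1,4): δ = 60.13°  ✓
  (1,5): δ = 2.19°  ✓
  (1,6): δ = 44.18°  ✓
  (2,3): δ = 149.25°  ·
  (2,4): δ = 80.32°  ·
  (2,5): δ = 18.00°  ✓
  (2,6): δ = 23.99°  ✓
  (3,4): δ = 111.07°  ·
  (3,5): δ = 48.75°  ✓
  (3,6): δ = 6.76°  ✓
  (4,5): δ = 117.68°  ·
  (4,6): δ = 75.68°  ·
  (5,6): δ = 138.00°  ·
antipodal pairs: 9

count = 9; pairs: (0,4), (0,5), (1,4), (1,5), (1,6), (2,5), (2,6), (3,5), (3,6)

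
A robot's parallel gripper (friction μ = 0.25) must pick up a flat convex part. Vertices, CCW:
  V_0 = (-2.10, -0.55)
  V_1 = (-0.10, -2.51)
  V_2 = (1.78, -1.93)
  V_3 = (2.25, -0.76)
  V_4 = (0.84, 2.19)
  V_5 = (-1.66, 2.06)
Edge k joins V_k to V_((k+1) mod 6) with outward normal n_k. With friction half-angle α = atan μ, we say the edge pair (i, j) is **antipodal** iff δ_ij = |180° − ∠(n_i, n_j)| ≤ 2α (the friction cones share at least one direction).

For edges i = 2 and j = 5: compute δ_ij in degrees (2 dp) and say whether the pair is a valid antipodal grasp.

δ = 12.32°, valid

α = atan 0.25 = 14.04°;  2α = 28.07°
edge 2: e_2 = (+0.47, +1.17);  n_2 = (+0.9279, -0.3728)
edge 5: e_5 = (-0.44, -2.61);  n_5 = (-0.9861, +0.1662)
∠(n_2, n_5) = 167.68°
δ = |180° − 167.68°| = 12.32°
12.32° ≤ 2α = 28.07°  →  valid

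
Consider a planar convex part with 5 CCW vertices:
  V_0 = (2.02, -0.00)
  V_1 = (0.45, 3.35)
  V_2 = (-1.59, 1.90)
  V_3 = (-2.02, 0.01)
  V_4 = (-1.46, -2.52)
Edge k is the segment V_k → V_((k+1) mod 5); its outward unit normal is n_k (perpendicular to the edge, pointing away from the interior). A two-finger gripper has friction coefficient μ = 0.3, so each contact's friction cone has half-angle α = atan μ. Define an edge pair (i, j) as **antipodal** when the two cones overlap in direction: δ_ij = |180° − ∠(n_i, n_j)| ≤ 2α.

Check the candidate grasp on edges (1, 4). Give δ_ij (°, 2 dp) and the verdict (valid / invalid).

α = atan 0.3 = 16.70°;  2α = 33.40°
edge 1: e_1 = (-2.04, -1.45);  n_1 = (-0.5793, +0.8151)
edge 4: e_4 = (+3.48, +2.52);  n_4 = (+0.5865, -0.8099)
∠(n_1, n_4) = 179.49°
δ = |180° − 179.49°| = 0.51°
0.51° ≤ 2α = 33.40°  →  valid

δ = 0.51°, valid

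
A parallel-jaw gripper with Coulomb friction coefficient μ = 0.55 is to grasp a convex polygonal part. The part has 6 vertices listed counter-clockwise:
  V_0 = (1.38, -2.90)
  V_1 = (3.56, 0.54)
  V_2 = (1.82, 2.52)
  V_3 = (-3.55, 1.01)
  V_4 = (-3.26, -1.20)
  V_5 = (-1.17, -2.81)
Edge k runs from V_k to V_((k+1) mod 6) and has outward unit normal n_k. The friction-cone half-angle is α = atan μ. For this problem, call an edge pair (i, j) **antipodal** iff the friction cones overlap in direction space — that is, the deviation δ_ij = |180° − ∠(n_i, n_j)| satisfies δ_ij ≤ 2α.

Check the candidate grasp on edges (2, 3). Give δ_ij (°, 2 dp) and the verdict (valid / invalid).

α = atan 0.55 = 28.81°;  2α = 57.62°
edge 2: e_2 = (-5.37, -1.51);  n_2 = (-0.2707, +0.9627)
edge 3: e_3 = (+0.29, -2.21);  n_3 = (-0.9915, -0.1301)
∠(n_2, n_3) = 81.77°
δ = |180° − 81.77°| = 98.23°
98.23° > 2α = 57.62°  →  invalid

δ = 98.23°, invalid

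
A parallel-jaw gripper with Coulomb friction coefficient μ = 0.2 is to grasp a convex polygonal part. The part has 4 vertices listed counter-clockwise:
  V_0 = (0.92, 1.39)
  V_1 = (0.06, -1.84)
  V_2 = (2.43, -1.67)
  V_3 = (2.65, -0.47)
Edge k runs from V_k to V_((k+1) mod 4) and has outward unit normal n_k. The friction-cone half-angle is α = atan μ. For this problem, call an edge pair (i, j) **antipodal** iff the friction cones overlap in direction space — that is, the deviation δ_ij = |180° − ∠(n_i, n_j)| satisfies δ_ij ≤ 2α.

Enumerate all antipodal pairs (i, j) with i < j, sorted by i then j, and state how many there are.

α = atan 0.2 = 11.31°;  2α = 22.62°
n_0 = (-0.9663, +0.2573)
n_1 = (+0.0715, -0.9974)
n_2 = (+0.9836, -0.1803)
n_3 = (+0.7322, +0.6811)
  (0,1): δ = 70.99°  ·
  (0,2): δ = 4.52°  ✓
  (0,3): δ = 57.84°  ·
  (1,2): δ = 104.49°  ·
  (1,3): δ = 51.18°  ·
  (2,3): δ = 126.69°  ·
antipodal pairs: 1

count = 1; pairs: (0,2)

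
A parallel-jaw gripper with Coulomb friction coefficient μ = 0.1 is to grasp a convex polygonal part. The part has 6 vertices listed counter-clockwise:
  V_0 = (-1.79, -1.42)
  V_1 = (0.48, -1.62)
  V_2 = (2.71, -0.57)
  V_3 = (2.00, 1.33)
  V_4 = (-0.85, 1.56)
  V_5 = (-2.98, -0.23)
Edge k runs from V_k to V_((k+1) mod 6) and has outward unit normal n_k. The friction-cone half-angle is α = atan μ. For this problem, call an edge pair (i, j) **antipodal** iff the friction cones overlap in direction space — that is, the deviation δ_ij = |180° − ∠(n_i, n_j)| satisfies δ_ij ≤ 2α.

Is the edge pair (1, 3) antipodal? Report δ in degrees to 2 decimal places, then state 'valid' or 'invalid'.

α = atan 0.1 = 5.71°;  2α = 11.42°
edge 1: e_1 = (+2.23, +1.05);  n_1 = (+0.4260, -0.9047)
edge 3: e_3 = (-2.85, +0.23);  n_3 = (+0.0804, +0.9968)
∠(n_1, n_3) = 150.17°
δ = |180° − 150.17°| = 29.83°
29.83° > 2α = 11.42°  →  invalid

δ = 29.83°, invalid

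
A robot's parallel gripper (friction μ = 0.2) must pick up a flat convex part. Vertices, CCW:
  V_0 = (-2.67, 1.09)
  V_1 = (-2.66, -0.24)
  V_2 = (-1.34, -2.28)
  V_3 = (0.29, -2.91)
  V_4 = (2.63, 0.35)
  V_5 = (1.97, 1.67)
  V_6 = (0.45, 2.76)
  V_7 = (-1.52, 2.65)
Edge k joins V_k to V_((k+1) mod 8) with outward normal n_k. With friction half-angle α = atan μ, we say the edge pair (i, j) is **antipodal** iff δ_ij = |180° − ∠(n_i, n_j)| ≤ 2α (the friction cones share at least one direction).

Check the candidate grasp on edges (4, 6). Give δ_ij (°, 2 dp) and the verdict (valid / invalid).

δ = 113.37°, invalid

α = atan 0.2 = 11.31°;  2α = 22.62°
edge 4: e_4 = (-0.66, +1.32);  n_4 = (+0.8944, +0.4472)
edge 6: e_6 = (-1.97, -0.11);  n_6 = (-0.0558, +0.9984)
∠(n_4, n_6) = 66.63°
δ = |180° − 66.63°| = 113.37°
113.37° > 2α = 22.62°  →  invalid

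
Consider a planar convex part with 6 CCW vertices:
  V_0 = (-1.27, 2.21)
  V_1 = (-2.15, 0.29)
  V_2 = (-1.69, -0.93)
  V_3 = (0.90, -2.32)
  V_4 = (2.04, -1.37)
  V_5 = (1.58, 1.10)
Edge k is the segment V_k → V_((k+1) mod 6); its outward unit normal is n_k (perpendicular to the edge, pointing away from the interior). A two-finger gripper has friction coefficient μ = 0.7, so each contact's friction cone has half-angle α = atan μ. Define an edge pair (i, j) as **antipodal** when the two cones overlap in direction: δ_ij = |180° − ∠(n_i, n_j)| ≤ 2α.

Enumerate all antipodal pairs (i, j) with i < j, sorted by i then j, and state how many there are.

count = 7; pairs: (0,3), (0,4), (1,4), (1,5), (2,4), (2,5), (3,5)

α = atan 0.7 = 34.99°;  2α = 69.98°
n_0 = (-0.9091, +0.4167)
n_1 = (-0.9357, -0.3528)
n_2 = (-0.4729, -0.8811)
n_3 = (+0.6402, -0.7682)
n_4 = (+0.9831, +0.1831)
n_5 = (+0.3629, +0.9318)
  (0,1): δ = 134.72°  ·
  (0,2): δ = 93.60°  ·
  (0,3): δ = 25.57°  ✓
  (0,4): δ = 35.17°  ✓
  (0,5): δ = 93.34°  ·
  (1,2): δ = 138.88°  ·
  (1,3): δ = 70.85°  ·
  (1,4): δ = 10.11°  ✓
  (1,5): δ = 48.06°  ✓
  (2,3): δ = 111.97°  ·
  (2,4): δ = 51.23°  ✓
  (2,5): δ = 6.94°  ✓
  (3,4): δ = 119.26°  ·
  (3,5): δ = 61.09°  ✓
  (4,5): δ = 121.83°  ·
antipodal pairs: 7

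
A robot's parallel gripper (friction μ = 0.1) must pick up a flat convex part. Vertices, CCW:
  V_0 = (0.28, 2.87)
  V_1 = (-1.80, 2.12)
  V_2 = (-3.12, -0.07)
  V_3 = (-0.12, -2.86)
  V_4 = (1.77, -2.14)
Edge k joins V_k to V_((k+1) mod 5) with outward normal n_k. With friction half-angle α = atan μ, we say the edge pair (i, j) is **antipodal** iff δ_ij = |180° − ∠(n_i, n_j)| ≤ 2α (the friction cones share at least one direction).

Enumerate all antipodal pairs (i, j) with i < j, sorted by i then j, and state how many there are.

α = atan 0.1 = 5.71°;  2α = 11.42°
n_0 = (-0.3392, +0.9407)
n_1 = (-0.8565, +0.5162)
n_2 = (-0.6810, -0.7323)
n_3 = (+0.3560, -0.9345)
n_4 = (+0.9585, +0.2851)
  (0,1): δ = 140.91°  ·
  (0,2): δ = 62.75°  ·
  (0,3): δ = 1.03°  ✓
  (0,4): δ = 86.73°  ·
  (1,2): δ = 101.84°  ·
  (1,3): δ = 38.07°  ·
  (1,4): δ = 47.64°  ·
  (2,3): δ = 116.22°  ·
  (2,4): δ = 30.51°  ·
  (3,4): δ = 94.29°  ·
antipodal pairs: 1

count = 1; pairs: (0,3)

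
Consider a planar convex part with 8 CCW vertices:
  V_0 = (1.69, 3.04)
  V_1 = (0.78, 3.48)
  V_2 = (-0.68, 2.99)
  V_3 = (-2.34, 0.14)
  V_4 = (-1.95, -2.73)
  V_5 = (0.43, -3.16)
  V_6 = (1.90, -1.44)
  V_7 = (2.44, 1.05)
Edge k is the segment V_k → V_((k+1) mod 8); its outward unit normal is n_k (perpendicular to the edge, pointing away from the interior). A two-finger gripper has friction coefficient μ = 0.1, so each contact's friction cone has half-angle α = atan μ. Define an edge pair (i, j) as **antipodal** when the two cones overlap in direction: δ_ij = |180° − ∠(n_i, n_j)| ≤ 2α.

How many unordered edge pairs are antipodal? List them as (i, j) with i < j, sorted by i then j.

count = 1; pairs: (2,5)

α = atan 0.1 = 5.71°;  2α = 11.42°
n_0 = (+0.4353, +0.9003)
n_1 = (-0.3182, +0.9480)
n_2 = (-0.8641, +0.5033)
n_3 = (-0.9909, -0.1347)
n_4 = (-0.1778, -0.9841)
n_5 = (+0.7602, -0.6497)
n_6 = (+0.9773, -0.2119)
n_7 = (+0.9357, +0.3527)
  (0,1): δ = 135.64°  ·
  (0,2): δ = 94.41°  ·
  (0,3): δ = 56.46°  ·
  (0,4): δ = 15.56°  ·
  (0,5): δ = 75.29°  ·
  (0,6): δ = 103.57°  ·
  (0,7): δ = 136.46°  ·
  (1,2): δ = 138.77°  ·
  (1,3): δ = 100.81°  ·
  (1,4): δ = 28.79°  ·
  (1,5): δ = 30.93°  ·
  (1,6): δ = 59.21°  ·
  (1,7): δ = 92.10°  ·
  (2,3): δ = 142.04°  ·
  (2,4): δ = 70.02°  ·
  (2,5): δ = 10.30°  ✓
  (2,6): δ = 17.98°  ·
  (2,7): δ = 50.87°  ·
  (3,4): δ = 107.98°  ·
  (3,5): δ = 48.26°  ·
  (3,6): δ = 19.97°  ·
  (3,7): δ = 12.91°  ·
  (4,5): δ = 120.28°  ·
  (4,6): δ = 91.99°  ·
  (4,7): δ = 59.11°  ·
  (5,6): δ = 151.72°  ·
  (5,7): δ = 118.83°  ·
  (6,7): δ = 147.11°  ·
antipodal pairs: 1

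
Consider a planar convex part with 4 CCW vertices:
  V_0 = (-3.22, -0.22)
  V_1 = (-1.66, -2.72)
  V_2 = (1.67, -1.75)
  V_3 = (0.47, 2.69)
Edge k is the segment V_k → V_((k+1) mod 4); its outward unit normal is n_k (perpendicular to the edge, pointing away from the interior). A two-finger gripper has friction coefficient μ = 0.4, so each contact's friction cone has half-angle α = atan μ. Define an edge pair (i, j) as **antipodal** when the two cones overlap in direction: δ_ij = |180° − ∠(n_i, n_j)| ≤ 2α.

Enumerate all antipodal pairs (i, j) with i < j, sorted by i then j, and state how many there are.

α = atan 0.4 = 21.80°;  2α = 43.60°
n_0 = (-0.8484, -0.5294)
n_1 = (+0.2797, -0.9601)
n_2 = (+0.9654, +0.2609)
n_3 = (-0.6192, +0.7852)
  (0,1): δ = 105.72°  ·
  (0,2): δ = 16.84°  ✓
  (0,3): δ = 96.30°  ·
  (1,2): δ = 91.12°  ·
  (1,3): δ = 22.02°  ✓
  (2,3): δ = 66.86°  ·
antipodal pairs: 2

count = 2; pairs: (0,2), (1,3)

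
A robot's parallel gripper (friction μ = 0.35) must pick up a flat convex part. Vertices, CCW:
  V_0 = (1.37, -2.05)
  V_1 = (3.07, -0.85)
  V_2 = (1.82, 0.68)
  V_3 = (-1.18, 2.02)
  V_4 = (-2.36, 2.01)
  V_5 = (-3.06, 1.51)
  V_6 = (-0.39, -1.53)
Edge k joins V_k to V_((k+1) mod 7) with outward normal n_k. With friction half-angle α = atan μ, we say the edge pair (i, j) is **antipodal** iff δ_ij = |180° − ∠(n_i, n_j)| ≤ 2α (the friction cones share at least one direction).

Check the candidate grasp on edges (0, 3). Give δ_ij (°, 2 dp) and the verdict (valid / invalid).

α = atan 0.35 = 19.29°;  2α = 38.58°
edge 0: e_0 = (+1.70, +1.20);  n_0 = (+0.5767, -0.8170)
edge 3: e_3 = (-1.18, -0.01);  n_3 = (-0.0085, +1.0000)
∠(n_0, n_3) = 145.27°
δ = |180° − 145.27°| = 34.73°
34.73° ≤ 2α = 38.58°  →  valid

δ = 34.73°, valid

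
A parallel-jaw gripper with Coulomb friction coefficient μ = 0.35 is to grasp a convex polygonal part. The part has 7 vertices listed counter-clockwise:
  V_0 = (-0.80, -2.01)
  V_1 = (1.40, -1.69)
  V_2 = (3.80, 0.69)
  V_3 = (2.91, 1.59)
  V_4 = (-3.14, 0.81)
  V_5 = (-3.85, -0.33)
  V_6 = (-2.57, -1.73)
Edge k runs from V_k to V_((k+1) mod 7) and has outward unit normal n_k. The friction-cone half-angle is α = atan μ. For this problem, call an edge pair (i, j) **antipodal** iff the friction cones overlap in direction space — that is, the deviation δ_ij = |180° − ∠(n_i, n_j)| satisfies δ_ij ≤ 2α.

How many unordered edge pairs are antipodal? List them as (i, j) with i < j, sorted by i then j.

count = 6; pairs: (0,3), (1,3), (1,4), (2,5), (2,6), (3,6)

α = atan 0.35 = 19.29°;  2α = 38.58°
n_0 = (+0.1439, -0.9896)
n_1 = (+0.7041, -0.7101)
n_2 = (+0.7110, +0.7031)
n_3 = (-0.1279, +0.9918)
n_4 = (-0.8488, +0.5287)
n_5 = (-0.7380, -0.6748)
n_6 = (-0.1562, -0.9877)
  (0,1): δ = 143.52°  ·
  (0,2): δ = 53.60°  ·
  (0,3): δ = 0.93°  ✓
  (0,4): δ = 49.81°  ·
  (0,5): δ = 124.16°  ·
  (0,6): δ = 162.73°  ·
  (1,2): δ = 90.08°  ·
  (1,3): δ = 37.41°  ✓
  (1,4): δ = 13.32°  ✓
  (1,5): δ = 87.68°  ·
  (1,6): δ = 126.25°  ·
  (2,3): δ = 127.33°  ·
  (2,4): δ = 76.59°  ·
  (2,5): δ = 2.24°  ✓
  (2,6): δ = 36.33°  ✓
  (3,4): δ = 129.26°  ·
  (3,5): δ = 54.91°  ·
  (3,6): δ = 16.34°  ✓
  (4,5): δ = 105.65°  ·
  (4,6): δ = 67.07°  ·
  (5,6): δ = 141.43°  ·
antipodal pairs: 6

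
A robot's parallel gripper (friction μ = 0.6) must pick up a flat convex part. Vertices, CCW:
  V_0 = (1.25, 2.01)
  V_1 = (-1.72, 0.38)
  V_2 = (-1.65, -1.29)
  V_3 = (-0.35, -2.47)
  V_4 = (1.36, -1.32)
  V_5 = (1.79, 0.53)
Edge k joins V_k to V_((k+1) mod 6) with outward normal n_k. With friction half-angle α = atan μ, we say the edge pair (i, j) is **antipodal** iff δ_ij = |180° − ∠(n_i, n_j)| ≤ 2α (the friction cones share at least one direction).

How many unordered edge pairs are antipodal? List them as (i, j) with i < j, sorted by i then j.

count = 7; pairs: (0,3), (0,4), (1,3), (1,4), (1,5), (2,4), (2,5)

α = atan 0.6 = 30.96°;  2α = 61.93°
n_0 = (-0.4811, +0.8767)
n_1 = (-0.9991, -0.0419)
n_2 = (-0.6721, -0.7405)
n_3 = (+0.5581, -0.8298)
n_4 = (+0.9740, -0.2264)
n_5 = (+0.9394, +0.3428)
  (0,1): δ = 116.36°  ·
  (0,2): δ = 70.99°  ·
  (0,3): δ = 5.16°  ✓
  (0,4): δ = 48.16°  ✓
  (0,5): δ = 81.29°  ·
  (1,2): δ = 134.63°  ·
  (1,3): δ = 58.48°  ✓
  (1,4): δ = 15.49°  ✓
  (1,5): δ = 17.65°  ✓
  (2,3): δ = 103.85°  ·
  (2,4): δ = 60.86°  ✓
  (2,5): δ = 27.72°  ✓
  (3,4): δ = 137.01°  ·
  (3,5): δ = 103.88°  ·
  (4,5): δ = 146.87°  ·
antipodal pairs: 7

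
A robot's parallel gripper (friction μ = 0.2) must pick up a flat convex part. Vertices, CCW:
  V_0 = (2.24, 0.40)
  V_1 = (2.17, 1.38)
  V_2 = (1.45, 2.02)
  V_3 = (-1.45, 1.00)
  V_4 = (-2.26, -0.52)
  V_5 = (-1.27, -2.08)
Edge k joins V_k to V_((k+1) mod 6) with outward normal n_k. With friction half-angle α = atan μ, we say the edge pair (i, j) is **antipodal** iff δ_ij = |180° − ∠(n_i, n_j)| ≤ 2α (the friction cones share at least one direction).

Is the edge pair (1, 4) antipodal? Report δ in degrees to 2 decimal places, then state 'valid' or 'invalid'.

α = atan 0.2 = 11.31°;  2α = 22.62°
edge 1: e_1 = (-0.72, +0.64);  n_1 = (+0.6644, +0.7474)
edge 4: e_4 = (+0.99, -1.56);  n_4 = (-0.8443, -0.5358)
∠(n_1, n_4) = 164.03°
δ = |180° − 164.03°| = 15.97°
15.97° ≤ 2α = 22.62°  →  valid

δ = 15.97°, valid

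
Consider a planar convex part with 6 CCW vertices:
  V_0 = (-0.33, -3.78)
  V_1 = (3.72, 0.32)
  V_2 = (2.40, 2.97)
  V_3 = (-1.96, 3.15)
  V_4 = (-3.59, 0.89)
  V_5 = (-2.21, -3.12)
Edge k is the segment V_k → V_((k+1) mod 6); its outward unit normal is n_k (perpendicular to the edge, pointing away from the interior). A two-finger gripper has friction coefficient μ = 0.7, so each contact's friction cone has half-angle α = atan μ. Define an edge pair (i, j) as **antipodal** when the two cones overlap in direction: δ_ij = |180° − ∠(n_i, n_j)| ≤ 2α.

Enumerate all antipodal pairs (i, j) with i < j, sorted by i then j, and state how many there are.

count = 8; pairs: (0,2), (0,3), (0,4), (1,3), (1,4), (1,5), (2,4), (2,5)

α = atan 0.7 = 34.99°;  2α = 69.98°
n_0 = (+0.7114, -0.7028)
n_1 = (+0.8951, +0.4459)
n_2 = (+0.0412, +0.9991)
n_3 = (-0.8111, +0.5850)
n_4 = (-0.9456, -0.3254)
n_5 = (-0.3312, -0.9435)
  (0,1): δ = 108.87°  ·
  (0,2): δ = 47.72°  ✓
  (0,3): δ = 8.85°  ✓
  (0,4): δ = 63.64°  ✓
  (0,5): δ = 115.30°  ·
  (1,2): δ = 118.84°  ·
  (1,3): δ = 62.28°  ✓
  (1,4): δ = 7.49°  ✓
  (1,5): δ = 44.18°  ✓
  (2,3): δ = 123.44°  ·
  (2,4): δ = 68.65°  ✓
  (2,5): δ = 16.98°  ✓
  (3,4): δ = 125.21°  ·
  (3,5): δ = 73.54°  ·
  (4,5): δ = 128.33°  ·
antipodal pairs: 8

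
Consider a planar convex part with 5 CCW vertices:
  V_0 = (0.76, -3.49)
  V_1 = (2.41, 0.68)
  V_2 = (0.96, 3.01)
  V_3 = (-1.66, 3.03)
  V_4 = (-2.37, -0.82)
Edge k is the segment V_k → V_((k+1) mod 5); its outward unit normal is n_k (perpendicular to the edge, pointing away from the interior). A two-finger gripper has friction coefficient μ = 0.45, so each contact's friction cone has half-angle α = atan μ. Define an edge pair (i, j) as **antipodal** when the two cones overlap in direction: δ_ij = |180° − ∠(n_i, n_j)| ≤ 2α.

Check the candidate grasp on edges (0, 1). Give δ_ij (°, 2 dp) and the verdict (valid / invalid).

δ = 126.52°, invalid

α = atan 0.45 = 24.23°;  2α = 48.46°
edge 0: e_0 = (+1.65, +4.17);  n_0 = (+0.9299, -0.3679)
edge 1: e_1 = (-1.45, +2.33);  n_1 = (+0.8490, +0.5284)
∠(n_0, n_1) = 53.48°
δ = |180° − 53.48°| = 126.52°
126.52° > 2α = 48.46°  →  invalid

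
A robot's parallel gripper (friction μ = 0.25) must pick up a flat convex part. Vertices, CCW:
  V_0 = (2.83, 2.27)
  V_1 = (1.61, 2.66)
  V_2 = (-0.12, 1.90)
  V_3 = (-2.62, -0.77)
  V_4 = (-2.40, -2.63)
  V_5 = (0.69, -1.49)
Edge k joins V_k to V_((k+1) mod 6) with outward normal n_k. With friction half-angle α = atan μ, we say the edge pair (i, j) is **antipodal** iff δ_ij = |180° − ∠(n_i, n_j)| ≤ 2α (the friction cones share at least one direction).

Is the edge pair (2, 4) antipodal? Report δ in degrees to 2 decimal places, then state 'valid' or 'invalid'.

α = atan 0.25 = 14.04°;  2α = 28.07°
edge 2: e_2 = (-2.50, -2.67);  n_2 = (-0.7300, +0.6835)
edge 4: e_4 = (+3.09, +1.14);  n_4 = (+0.3461, -0.9382)
∠(n_2, n_4) = 153.37°
δ = |180° − 153.37°| = 26.63°
26.63° ≤ 2α = 28.07°  →  valid

δ = 26.63°, valid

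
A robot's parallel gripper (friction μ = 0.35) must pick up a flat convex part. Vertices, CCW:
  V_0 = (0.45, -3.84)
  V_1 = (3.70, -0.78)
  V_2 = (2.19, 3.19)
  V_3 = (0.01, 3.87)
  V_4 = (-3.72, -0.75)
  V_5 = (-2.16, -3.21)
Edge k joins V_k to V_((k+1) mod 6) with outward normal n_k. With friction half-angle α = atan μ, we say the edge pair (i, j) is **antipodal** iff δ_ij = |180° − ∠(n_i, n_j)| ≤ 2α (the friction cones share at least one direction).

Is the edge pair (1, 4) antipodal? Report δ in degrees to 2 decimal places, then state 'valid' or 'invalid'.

δ = 11.56°, valid

α = atan 0.35 = 19.29°;  2α = 38.58°
edge 1: e_1 = (-1.51, +3.97);  n_1 = (+0.9347, +0.3555)
edge 4: e_4 = (+1.56, -2.46);  n_4 = (-0.8445, -0.5355)
∠(n_1, n_4) = 168.44°
δ = |180° − 168.44°| = 11.56°
11.56° ≤ 2α = 38.58°  →  valid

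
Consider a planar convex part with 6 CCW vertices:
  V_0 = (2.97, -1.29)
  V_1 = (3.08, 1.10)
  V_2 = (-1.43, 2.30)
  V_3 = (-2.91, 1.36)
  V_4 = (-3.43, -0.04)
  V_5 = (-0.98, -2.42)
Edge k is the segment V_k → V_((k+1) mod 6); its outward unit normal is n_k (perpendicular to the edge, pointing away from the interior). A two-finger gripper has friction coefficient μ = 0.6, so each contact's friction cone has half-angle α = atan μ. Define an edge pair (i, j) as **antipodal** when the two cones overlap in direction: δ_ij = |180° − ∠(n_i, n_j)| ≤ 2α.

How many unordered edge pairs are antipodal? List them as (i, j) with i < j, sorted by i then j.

count = 7; pairs: (0,2), (0,3), (0,4), (1,4), (1,5), (2,5), (3,5)

α = atan 0.6 = 30.96°;  2α = 61.93°
n_0 = (+0.9989, -0.0460)
n_1 = (+0.2571, +0.9664)
n_2 = (-0.5361, +0.8441)
n_3 = (-0.9374, +0.3482)
n_4 = (-0.6968, -0.7173)
n_5 = (+0.2750, -0.9614)
  (0,1): δ = 102.26°  ·
  (0,2): δ = 54.94°  ✓
  (0,3): δ = 17.74°  ✓
  (0,4): δ = 48.47°  ✓
  (0,5): δ = 108.60°  ·
  (1,2): δ = 132.68°  ·
  (1,3): δ = 95.48°  ·
  (1,4): δ = 29.27°  ✓
  (1,5): δ = 30.86°  ✓
  (2,3): δ = 142.80°  ·
  (2,4): δ = 76.59°  ·
  (2,5): δ = 16.46°  ✓
  (3,4): δ = 113.79°  ·
  (3,5): δ = 53.66°  ✓
  (4,5): δ = 119.87°  ·
antipodal pairs: 7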